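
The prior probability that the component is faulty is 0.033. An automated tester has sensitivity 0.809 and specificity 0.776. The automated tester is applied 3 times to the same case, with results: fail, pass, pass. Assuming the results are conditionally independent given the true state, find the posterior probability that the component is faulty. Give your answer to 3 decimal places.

Posterior P(H) ≈ 0.007

Let H be the event that the component is faulty; start with P(H) = 0.033. P('fail'|H) = 0.809, P('fail'|¬H) = 0.224.
Update on result 1 ('fail'): P(H) ← 0.809·0.0330 / (0.809·0.0330 + 0.224·0.9670) = 0.026697/0.24330 = 0.1097.
Update on result 2 ('pass'): P(H) ← 0.191·0.1097 / (0.191·0.1097 + 0.776·0.8903) = 0.020958/0.71181 = 0.0294.
Update on result 3 ('pass'): P(H) ← 0.191·0.0294 / (0.191·0.0294 + 0.776·0.9706) = 0.0056236/0.75878 = 0.0074.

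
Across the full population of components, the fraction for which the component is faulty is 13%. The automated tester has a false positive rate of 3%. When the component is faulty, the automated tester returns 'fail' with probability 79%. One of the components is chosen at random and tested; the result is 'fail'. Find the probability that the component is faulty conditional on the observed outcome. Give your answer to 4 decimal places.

Write H for 'the component is faulty'. Prior odds H:¬H = 0.13/0.87 = 0.14943. For the 'fail' outcome, the likelihood ratio is 0.79/0.03 = 26.333.
Posterior odds = 0.14943 × 26.333 = 3.9349, so P(H|E) = 3.9349/(1+3.9349) = 0.7974.

P(H | E) ≈ 0.7974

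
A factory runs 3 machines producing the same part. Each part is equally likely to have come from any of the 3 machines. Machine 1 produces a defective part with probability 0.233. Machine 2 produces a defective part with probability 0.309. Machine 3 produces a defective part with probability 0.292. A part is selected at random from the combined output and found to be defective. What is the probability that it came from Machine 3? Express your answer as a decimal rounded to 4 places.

Tabulate prior·likelihood by source: [1] prior 0.333333, lik 0.233, product 0.07767; [2] prior 0.333333, lik 0.309, product 0.1030; [3] prior 0.333333, lik 0.292, product 0.09733.
Normalizing constant = 0.27800; the posterior for Machine 3 is its product over the sum, 0.09733/0.27800 = 0.3501.

Posterior probability ≈ 0.3501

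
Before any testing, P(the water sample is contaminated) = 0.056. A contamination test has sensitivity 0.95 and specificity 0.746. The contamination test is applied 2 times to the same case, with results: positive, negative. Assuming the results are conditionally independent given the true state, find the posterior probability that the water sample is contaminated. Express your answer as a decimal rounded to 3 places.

Posterior P(H) ≈ 0.015

With H the event that the water sample is contaminated, the joint likelihood of the observed sequence is P(data|H) = 0.95·0.05 = 0.047500 and P(data|¬H) = 0.254·0.746 = 0.18948.
Bayes: P(H|data) = 0.056·0.047500 / (0.056·0.047500 + 0.944·0.18948) = 0.0026600/0.18153 = 0.0147.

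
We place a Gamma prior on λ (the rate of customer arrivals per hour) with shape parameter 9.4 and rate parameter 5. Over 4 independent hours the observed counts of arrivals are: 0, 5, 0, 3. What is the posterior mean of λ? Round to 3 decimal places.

Posterior mean ≈ 1.933

The Poisson likelihood adds the total count to the shape and the number of exposure periods to the rate. Here ∑xᵢ = 8 and n = 4, so shape 9.4→17.4 and rate 5→9.
E[λ | data] = 17.4/9 = 1.933.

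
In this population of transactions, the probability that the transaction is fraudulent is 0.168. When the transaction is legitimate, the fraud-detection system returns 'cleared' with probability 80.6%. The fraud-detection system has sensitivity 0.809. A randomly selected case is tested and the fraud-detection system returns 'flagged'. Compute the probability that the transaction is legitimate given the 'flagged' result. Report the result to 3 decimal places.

Write H for 'the transaction is fraudulent'. Prior odds H:¬H = 0.168/0.832 = 0.20192. For the 'flagged' outcome, the likelihood ratio is 0.809/0.194 = 4.1701.
Posterior odds = 0.20192 × 4.1701 = 0.84204, so P(H|E) = 0.84204/(1+0.84204) = 0.457. Then P(¬H|E) = 1 − 0.457 = 0.543.

P(¬H | E) ≈ 0.543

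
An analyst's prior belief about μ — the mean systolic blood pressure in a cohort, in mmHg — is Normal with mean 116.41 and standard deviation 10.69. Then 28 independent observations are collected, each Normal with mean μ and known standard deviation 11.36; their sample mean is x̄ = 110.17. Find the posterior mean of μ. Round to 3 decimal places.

Prior precision 1/τ₀² = 1/10.69² = 0.00875074; data precision n/σ² = 28/11.36² = 0.216971.
Posterior precision = 0.00875074 + 0.216971 = 0.225722.
Posterior mean = (0.00875074·116.41 + 0.216971·110.17) / 0.225722 = 110.412.

Posterior mean ≈ 110.412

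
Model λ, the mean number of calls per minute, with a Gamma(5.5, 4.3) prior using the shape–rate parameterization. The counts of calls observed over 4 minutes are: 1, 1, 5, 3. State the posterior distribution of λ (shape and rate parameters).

The Poisson likelihood adds the total count to the shape and the number of exposure periods to the rate. Here ∑xᵢ = 10 and n = 4, so shape 5.5→15.5 and rate 4.3→8.3.

Posterior: Gamma(shape=15.5, rate=8.3)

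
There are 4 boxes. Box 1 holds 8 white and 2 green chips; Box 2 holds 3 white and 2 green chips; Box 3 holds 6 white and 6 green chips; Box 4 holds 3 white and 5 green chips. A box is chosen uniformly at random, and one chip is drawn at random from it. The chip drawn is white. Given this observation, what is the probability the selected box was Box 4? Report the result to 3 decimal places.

P(white|Box 1) = 0.8; P(white|Box 2) = 0.6; P(white|Box 3) = 0.5; P(white|Box 4) = 0.375.
Prior × likelihood for each source: 0.25·0.8=0.2000, 0.25·0.6=0.1500, 0.25·0.5=0.1250, 0.25·0.375=0.09375. Summing gives P(white) = 0.56875.
P(Box 4 | white) = 0.09375 / 0.56875 = 0.165.

Posterior probability ≈ 0.165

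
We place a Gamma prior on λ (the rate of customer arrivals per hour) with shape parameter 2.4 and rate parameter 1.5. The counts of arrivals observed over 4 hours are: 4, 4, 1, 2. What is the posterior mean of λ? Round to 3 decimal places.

The Poisson likelihood adds the total count to the shape and the number of exposure periods to the rate. Here ∑xᵢ = 11 and n = 4, so shape 2.4→13.4 and rate 1.5→5.5.
Posterior mean = shape/rate = 13.4/5.5 = 2.436.

Posterior mean ≈ 2.436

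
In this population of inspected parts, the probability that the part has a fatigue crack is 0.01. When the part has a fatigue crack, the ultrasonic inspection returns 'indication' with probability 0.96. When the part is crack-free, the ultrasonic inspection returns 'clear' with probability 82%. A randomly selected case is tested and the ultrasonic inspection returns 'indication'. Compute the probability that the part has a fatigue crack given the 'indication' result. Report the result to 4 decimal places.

Let H be the event that the part has a fatigue crack. P(H) = 0.01, so P(¬H) = 0.99. With E the 'indication' result, P(E|H) = 0.96 and P(E|¬H) = 0.18.
P(E) = 0.96·0.01 + 0.18·0.99 = 0.0096000 + 0.17820 = 0.18780.
By Bayes' theorem, P(H|E) = 0.0096000 / 0.18780 = 0.0511.

P(H | E) ≈ 0.0511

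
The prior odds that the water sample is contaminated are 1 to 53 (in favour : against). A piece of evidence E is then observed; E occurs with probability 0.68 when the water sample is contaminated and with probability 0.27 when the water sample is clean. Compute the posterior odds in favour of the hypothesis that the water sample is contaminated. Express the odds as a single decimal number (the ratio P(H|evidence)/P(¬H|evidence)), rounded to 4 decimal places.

Prior odds = 1/53 = 0.018868.
Likelihood ratio for E = 0.68/0.27 = 2.5185.
Posterior odds = prior odds × LR = 0.047519.

Posterior odds ≈ 0.0475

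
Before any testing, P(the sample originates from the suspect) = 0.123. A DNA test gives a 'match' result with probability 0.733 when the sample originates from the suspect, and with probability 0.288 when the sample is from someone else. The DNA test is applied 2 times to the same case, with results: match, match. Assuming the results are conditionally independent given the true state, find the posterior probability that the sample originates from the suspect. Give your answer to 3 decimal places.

Let H be the event that the sample originates from the suspect; start with P(H) = 0.123. P('match'|H) = 0.733, P('match'|¬H) = 0.288.
Update on result 1 ('match'): P(H) ← 0.733·0.1230 / (0.733·0.1230 + 0.288·0.8770) = 0.090159/0.34273 = 0.2631.
Update on result 2 ('match'): P(H) ← 0.733·0.2631 / (0.733·0.2631 + 0.288·0.7369) = 0.19282/0.40506 = 0.4760.

Posterior P(H) ≈ 0.476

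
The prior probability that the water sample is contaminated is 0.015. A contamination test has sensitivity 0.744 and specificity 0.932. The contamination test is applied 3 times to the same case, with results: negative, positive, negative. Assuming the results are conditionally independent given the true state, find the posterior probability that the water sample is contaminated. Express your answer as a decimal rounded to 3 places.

Let H be the event that the water sample is contaminated; start with P(H) = 0.015. P('positive'|H) = 0.744, P('positive'|¬H) = 0.068.
Update on result 1 ('negative'): P(H) ← 0.256·0.0150 / (0.256·0.0150 + 0.932·0.9850) = 0.0038400/0.92186 = 0.0042.
Update on result 2 ('positive'): P(H) ← 0.744·0.0042 / (0.744·0.0042 + 0.068·0.9958) = 0.0030991/0.070816 = 0.0438.
Update on result 3 ('negative'): P(H) ← 0.256·0.0438 / (0.256·0.0438 + 0.932·0.9562) = 0.011203/0.90242 = 0.0124.

Posterior P(H) ≈ 0.012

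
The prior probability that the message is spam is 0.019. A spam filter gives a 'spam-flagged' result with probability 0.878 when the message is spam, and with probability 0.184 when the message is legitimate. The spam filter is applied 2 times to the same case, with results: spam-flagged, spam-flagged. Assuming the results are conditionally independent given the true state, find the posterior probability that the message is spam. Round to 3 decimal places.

Let H be the event that the message is spam; start with P(H) = 0.019. P('spam-flagged'|H) = 0.878, P('spam-flagged'|¬H) = 0.184.
Update on result 1 ('spam-flagged'): P(H) ← 0.878·0.0190 / (0.878·0.0190 + 0.184·0.9810) = 0.016682/0.19719 = 0.0846.
Update on result 2 ('spam-flagged'): P(H) ← 0.878·0.0846 / (0.878·0.0846 + 0.184·0.9154) = 0.074279/0.24271 = 0.3060.

Posterior P(H) ≈ 0.306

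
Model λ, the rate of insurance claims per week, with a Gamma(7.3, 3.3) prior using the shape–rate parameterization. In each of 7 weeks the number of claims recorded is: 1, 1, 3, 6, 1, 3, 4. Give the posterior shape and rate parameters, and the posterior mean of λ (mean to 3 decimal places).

Posterior: Gamma(shape=26.3, rate=10.3); mean ≈ 2.553

Total count ∑xᵢ = 19 over n = 7 weeks.
Gamma is conjugate to the Poisson likelihood: posterior is Gamma(shape = 7.3+19 = 26.3, rate = 3.3+7 = 10.3).
Posterior mean = shape/rate = 26.3/10.3 = 2.553.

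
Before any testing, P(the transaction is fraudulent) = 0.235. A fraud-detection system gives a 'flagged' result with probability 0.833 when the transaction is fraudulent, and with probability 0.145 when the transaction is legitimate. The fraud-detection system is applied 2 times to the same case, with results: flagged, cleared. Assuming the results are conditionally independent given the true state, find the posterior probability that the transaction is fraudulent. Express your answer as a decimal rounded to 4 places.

Posterior P(H) ≈ 0.2563

Let H be the event that the transaction is fraudulent; start with P(H) = 0.235. P('flagged'|H) = 0.833, P('flagged'|¬H) = 0.145.
Update on result 1 ('flagged'): P(H) ← 0.833·0.2350 / (0.833·0.2350 + 0.145·0.7650) = 0.19575/0.30668 = 0.6383.
Update on result 2 ('cleared'): P(H) ← 0.167·0.6383 / (0.167·0.6383 + 0.855·0.3617) = 0.10660/0.41585 = 0.2563.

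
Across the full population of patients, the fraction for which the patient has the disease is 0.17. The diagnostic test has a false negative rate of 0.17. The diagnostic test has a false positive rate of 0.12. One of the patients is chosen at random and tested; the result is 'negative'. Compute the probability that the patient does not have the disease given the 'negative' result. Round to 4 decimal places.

P(¬H | E) ≈ 0.9619

Let H be the event that the patient has the disease. P(H) = 0.17, so P(¬H) = 0.83. With E the 'negative' result, P(E|H) = 0.17 and P(E|¬H) = 0.88.
P(E) = 0.17·0.17 + 0.88·0.83 = 0.028900 + 0.73040 = 0.75930.
By Bayes' theorem, P(H|E) = 0.028900 / 0.75930 = 0.0381. Hence P(¬H|E) = 1 − 0.0381 = 0.9619.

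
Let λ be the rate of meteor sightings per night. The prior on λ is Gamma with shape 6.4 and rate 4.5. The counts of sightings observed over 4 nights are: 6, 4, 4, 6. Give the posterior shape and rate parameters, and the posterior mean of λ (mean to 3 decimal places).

Posterior: Gamma(shape=26.4, rate=8.5); mean ≈ 3.106

Total count ∑xᵢ = 20 over n = 4 nights.
Gamma is conjugate to the Poisson likelihood: posterior is Gamma(shape = 6.4+20 = 26.4, rate = 4.5+4 = 8.5).
E[λ | data] = 26.4/8.5 = 3.106.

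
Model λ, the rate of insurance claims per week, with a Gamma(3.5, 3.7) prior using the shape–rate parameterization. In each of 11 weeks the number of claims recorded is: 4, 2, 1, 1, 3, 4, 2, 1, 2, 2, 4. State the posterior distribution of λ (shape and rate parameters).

Posterior: Gamma(shape=29.5, rate=14.7)

The Poisson likelihood adds the total count to the shape and the number of exposure periods to the rate. Here ∑xᵢ = 26 and n = 11, so shape 3.5→29.5 and rate 3.7→14.7.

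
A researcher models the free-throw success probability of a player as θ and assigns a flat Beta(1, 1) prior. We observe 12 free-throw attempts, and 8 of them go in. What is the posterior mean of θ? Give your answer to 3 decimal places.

Posterior mean ≈ 0.643

Observing 8 successes and 4 failures updates Beta(1, 1) by adding the success and failure counts to the two shape parameters: α = 1+8 = 9, β = 1+4 = 5.
Posterior mean = α/(α+β) = 9/14 = 0.643.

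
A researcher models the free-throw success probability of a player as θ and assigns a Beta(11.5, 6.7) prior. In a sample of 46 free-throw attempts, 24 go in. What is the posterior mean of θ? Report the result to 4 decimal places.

The binomial likelihood is conjugate to the Beta prior: with 24 successes and 22 failures, the posterior is Beta(11.5+24, 6.7+22) = Beta(35.5, 28.7).
Posterior mean = α/(α+β) = 35.5/64.2 = 0.5530.

Posterior mean ≈ 0.5530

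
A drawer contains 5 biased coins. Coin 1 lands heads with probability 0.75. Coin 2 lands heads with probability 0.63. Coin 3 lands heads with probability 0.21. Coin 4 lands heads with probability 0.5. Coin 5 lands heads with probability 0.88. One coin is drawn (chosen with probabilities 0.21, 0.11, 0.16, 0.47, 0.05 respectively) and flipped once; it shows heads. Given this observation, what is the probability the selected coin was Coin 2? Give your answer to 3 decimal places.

Posterior probability ≈ 0.128

P(heads|C1) = 0.75; P(heads|C2) = 0.63; P(heads|C3) = 0.21; P(heads|C4) = 0.5; P(heads|C5) = 0.88.
Prior × likelihood for each source: 0.21·0.75=0.1575, 0.11·0.63=0.06930, 0.16·0.21=0.03360, 0.47·0.5=0.2350, 0.05·0.88=0.04400. Summing gives P(heads) = 0.53940.
P(Coin 2 | heads) = 0.06930 / 0.53940 = 0.128.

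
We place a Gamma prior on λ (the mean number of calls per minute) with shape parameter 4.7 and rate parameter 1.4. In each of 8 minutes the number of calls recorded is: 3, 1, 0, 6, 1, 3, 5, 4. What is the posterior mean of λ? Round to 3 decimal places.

The Poisson likelihood adds the total count to the shape and the number of exposure periods to the rate. Here ∑xᵢ = 23 and n = 8, so shape 4.7→27.7 and rate 1.4→9.4.
E[λ | data] = 27.7/9.4 = 2.947.

Posterior mean ≈ 2.947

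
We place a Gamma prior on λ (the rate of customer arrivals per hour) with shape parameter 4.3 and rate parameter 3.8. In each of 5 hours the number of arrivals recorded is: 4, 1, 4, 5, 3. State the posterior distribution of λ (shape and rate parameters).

Posterior: Gamma(shape=21.3, rate=8.8)

Total count ∑xᵢ = 17 over n = 5 hours.
Gamma is conjugate to the Poisson likelihood: posterior is Gamma(shape = 4.3+17 = 21.3, rate = 3.8+5 = 8.8).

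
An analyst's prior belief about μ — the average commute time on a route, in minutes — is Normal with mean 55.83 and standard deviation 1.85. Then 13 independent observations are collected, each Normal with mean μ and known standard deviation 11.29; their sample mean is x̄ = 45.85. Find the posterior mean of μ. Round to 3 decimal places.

Posterior mean ≈ 53.248

With known σ, the Normal prior is conjugate. Weight on the data is w = (n/σ²)/(n/σ² + 1/τ₀²) = 0.101990/(0.101990+0.292184) = 0.25874.
Posterior mean = w·x̄ + (1−w)·μ₀ = 0.25874·45.85 + 0.74126·55.83 = 53.248.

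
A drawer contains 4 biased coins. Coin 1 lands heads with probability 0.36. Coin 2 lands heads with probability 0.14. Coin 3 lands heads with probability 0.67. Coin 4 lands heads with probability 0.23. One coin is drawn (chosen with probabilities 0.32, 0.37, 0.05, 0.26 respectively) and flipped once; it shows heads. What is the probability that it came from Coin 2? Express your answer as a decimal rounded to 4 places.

Posterior probability ≈ 0.1990

P(heads|C1) = 0.36; P(heads|C2) = 0.14; P(heads|C3) = 0.67; P(heads|C4) = 0.23.
Prior × likelihood for each source: 0.32·0.36=0.1152, 0.37·0.14=0.05180, 0.05·0.67=0.03350, 0.26·0.23=0.05980. Summing gives P(heads) = 0.26030.
P(Coin 2 | heads) = 0.05180 / 0.26030 = 0.1990.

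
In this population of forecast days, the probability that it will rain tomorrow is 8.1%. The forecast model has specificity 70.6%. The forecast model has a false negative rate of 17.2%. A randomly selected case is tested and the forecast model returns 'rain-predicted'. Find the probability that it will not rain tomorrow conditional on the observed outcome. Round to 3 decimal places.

P(¬H | E) ≈ 0.801

Let H be the event that it will rain tomorrow. P(H) = 0.081, so P(¬H) = 0.919. With E the 'rain-predicted' result, P(E|H) = 0.828 and P(E|¬H) = 0.294.
P(E) = 0.828·0.081 + 0.294·0.919 = 0.067068 + 0.27019 = 0.33725.
By Bayes' theorem, P(H|E) = 0.067068 / 0.33725 = 0.199. Hence P(¬H|E) = 1 − 0.199 = 0.801.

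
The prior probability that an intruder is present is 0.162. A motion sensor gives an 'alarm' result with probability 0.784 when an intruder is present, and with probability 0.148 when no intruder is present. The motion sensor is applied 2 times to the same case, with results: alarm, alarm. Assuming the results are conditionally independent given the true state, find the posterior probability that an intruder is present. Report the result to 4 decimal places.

Posterior P(H) ≈ 0.8444

Let H be the event that an intruder is present; start with P(H) = 0.162. P('alarm'|H) = 0.784, P('alarm'|¬H) = 0.148.
Update on result 1 ('alarm'): P(H) ← 0.784·0.1620 / (0.784·0.1620 + 0.148·0.8380) = 0.12701/0.25103 = 0.5059.
Update on result 2 ('alarm'): P(H) ← 0.784·0.5059 / (0.784·0.5059 + 0.148·0.4941) = 0.39666/0.46978 = 0.8444.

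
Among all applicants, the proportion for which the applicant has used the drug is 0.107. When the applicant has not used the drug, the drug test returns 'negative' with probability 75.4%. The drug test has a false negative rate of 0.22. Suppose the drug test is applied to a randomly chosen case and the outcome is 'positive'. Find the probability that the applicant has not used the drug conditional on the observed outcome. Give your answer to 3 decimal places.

Write H for 'the applicant has used the drug'. Prior odds H:¬H = 0.107/0.893 = 0.11982. For the 'positive' outcome, the likelihood ratio is 0.78/0.246 = 3.1707.
Posterior odds = 0.11982 × 3.1707 = 0.37992, so P(H|E) = 0.37992/(1+0.37992) = 0.275. Then P(¬H|E) = 1 − 0.275 = 0.725.

P(¬H | E) ≈ 0.725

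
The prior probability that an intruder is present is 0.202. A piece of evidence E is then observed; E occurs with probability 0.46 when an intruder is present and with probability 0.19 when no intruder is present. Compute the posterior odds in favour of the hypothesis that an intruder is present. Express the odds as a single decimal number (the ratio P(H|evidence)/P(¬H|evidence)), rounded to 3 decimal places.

Posterior odds ≈ 0.613

Prior odds = 0.202/(1−0.202) = 0.25313.
Likelihood ratio for E = 0.46/0.19 = 2.4211.
Posterior odds = prior odds × LR = 0.61285.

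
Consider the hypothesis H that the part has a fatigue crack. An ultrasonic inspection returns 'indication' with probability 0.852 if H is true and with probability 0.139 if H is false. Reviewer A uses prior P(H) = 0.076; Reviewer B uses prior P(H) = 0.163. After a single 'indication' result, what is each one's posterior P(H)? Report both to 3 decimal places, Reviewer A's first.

The likelihood ratio for an 'indication' result is 0.852/0.139 = 6.1295.
Reviewer A: prior odds 0.076/0.924 = 0.082251; posterior odds 0.50416; posterior probability 0.335.
Reviewer B: prior odds 0.163/0.837 = 0.19474; posterior odds 1.1937; posterior probability 0.544.

Reviewer A: 0.335; Reviewer B: 0.544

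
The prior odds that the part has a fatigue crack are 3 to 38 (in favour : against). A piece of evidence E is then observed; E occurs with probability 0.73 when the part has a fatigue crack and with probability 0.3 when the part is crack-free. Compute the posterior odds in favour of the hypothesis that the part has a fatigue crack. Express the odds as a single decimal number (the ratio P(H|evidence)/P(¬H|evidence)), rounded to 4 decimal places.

Posterior odds ≈ 0.1921

Prior odds = 3/38 = 0.078947. In log-odds, ln(0.078947) = -2.5390.
Add log likelihood ratio: ln(2.4333) = 0.88926.
Posterior log-odds = -1.6497, so posterior odds = exp(-1.6497) = 0.19211.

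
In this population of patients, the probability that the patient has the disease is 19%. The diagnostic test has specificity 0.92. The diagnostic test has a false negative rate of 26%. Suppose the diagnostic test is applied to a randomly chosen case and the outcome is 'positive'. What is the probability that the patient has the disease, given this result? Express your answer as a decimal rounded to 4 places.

P(H | E) ≈ 0.6845

Write H for 'the patient has the disease'. Prior odds H:¬H = 0.19/0.81 = 0.23457. For the 'positive' outcome, the likelihood ratio is 0.74/0.08 = 9.2500.
Posterior odds = 0.23457 × 9.2500 = 2.1698, so P(H|E) = 2.1698/(1+2.1698) = 0.6845.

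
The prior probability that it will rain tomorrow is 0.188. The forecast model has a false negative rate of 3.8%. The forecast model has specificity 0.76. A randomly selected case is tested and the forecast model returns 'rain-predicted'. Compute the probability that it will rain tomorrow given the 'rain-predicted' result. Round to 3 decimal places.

Let H be the event that it will rain tomorrow. P(H) = 0.188, so P(¬H) = 0.812. With E the 'rain-predicted' result, P(E|H) = 0.962 and P(E|¬H) = 0.24.
P(E) = 0.962·0.188 + 0.24·0.812 = 0.18086 + 0.19488 = 0.37574.
By Bayes' theorem, P(H|E) = 0.18086 / 0.37574 = 0.481.

P(H | E) ≈ 0.481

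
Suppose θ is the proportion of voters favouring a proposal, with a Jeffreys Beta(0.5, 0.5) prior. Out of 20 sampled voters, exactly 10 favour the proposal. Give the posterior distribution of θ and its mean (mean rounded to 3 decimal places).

Posterior: Beta(10.5, 10.5); mean ≈ 0.500

Observing 10 successes and 10 failures updates Beta(0.5, 0.5) by adding the success and failure counts to the two shape parameters: α = 0.5+10 = 10.5, β = 0.5+10 = 10.5.
Posterior mean = α/(α+β) = 10.5/21 = 0.500.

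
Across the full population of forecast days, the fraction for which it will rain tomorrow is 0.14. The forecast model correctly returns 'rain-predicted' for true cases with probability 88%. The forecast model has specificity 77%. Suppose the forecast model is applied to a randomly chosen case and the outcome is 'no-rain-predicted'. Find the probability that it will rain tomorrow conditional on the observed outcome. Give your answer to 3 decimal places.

P(H | E) ≈ 0.025

Write H for 'it will rain tomorrow'. Prior odds H:¬H = 0.14/0.86 = 0.16279. For the 'no-rain-predicted' outcome, the likelihood ratio is 0.12/0.77 = 0.15584.
Posterior odds = 0.16279 × 0.15584 = 0.025370, so P(H|E) = 0.025370/(1+0.025370) = 0.025.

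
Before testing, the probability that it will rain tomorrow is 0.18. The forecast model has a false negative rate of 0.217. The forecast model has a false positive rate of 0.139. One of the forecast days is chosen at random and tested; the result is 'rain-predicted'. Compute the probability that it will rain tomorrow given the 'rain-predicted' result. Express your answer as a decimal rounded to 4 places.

P(H | E) ≈ 0.5529

Let H be the event that it will rain tomorrow. P(H) = 0.18, so P(¬H) = 0.82. With E the 'rain-predicted' result, P(E|H) = 0.783 and P(E|¬H) = 0.139.
P(E) = 0.783·0.18 + 0.139·0.82 = 0.14094 + 0.11398 = 0.25492.
By Bayes' theorem, P(H|E) = 0.14094 / 0.25492 = 0.5529.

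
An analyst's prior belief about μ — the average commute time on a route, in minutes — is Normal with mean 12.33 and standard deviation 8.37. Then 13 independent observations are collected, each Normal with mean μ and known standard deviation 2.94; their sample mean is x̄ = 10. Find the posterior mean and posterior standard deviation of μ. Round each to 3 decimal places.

Prior precision 1/τ₀² = 1/8.37² = 0.0142741; data precision n/σ² = 13/2.94² = 1.50400.
Posterior precision = 0.0142741 + 1.50400 = 1.51828, giving posterior SD = 1/√1.51828 = 0.812.
Posterior mean = (0.0142741·12.33 + 1.50400·10) / 1.51828 = 10.022.

Posterior mean ≈ 10.022; posterior SD ≈ 0.812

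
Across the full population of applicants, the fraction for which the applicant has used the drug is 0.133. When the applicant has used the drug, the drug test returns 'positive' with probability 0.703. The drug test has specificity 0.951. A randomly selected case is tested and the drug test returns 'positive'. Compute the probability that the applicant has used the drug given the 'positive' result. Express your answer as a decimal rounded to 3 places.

P(H | E) ≈ 0.688

Let H be the event that the applicant has used the drug. P(H) = 0.133, so P(¬H) = 0.867. With E the 'positive' result, P(E|H) = 0.703 and P(E|¬H) = 0.049.
P(E) = 0.703·0.133 + 0.049·0.867 = 0.093499 + 0.042483 = 0.13598.
By Bayes' theorem, P(H|E) = 0.093499 / 0.13598 = 0.688.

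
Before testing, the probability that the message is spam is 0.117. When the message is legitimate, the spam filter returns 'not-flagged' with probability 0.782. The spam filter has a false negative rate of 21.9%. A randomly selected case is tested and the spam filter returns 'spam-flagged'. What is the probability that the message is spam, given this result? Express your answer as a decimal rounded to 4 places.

P(H | E) ≈ 0.3219

Write H for 'the message is spam'. Prior odds H:¬H = 0.117/0.883 = 0.13250. For the 'spam-flagged' outcome, the likelihood ratio is 0.781/0.218 = 3.5826.
Posterior odds = 0.13250 × 3.5826 = 0.47470, so P(H|E) = 0.47470/(1+0.47470) = 0.3219.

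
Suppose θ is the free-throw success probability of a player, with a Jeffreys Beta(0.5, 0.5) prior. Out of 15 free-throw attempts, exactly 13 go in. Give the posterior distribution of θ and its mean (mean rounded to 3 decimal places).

The binomial likelihood is conjugate to the Beta prior: with 13 successes and 2 failures, the posterior is Beta(0.5+13, 0.5+2) = Beta(13.5, 2.5).
Posterior mean = α/(α+β) = 13.5/16 = 0.844.

Posterior: Beta(13.5, 2.5); mean ≈ 0.844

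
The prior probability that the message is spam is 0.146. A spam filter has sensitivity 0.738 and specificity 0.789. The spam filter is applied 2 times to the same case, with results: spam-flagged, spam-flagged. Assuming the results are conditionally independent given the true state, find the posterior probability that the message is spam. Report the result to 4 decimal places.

Let H be the event that the message is spam; start with P(H) = 0.146. P('spam-flagged'|H) = 0.738, P('spam-flagged'|¬H) = 0.211.
Update on result 1 ('spam-flagged'): P(H) ← 0.738·0.1460 / (0.738·0.1460 + 0.211·0.8540) = 0.10775/0.28794 = 0.3742.
Update on result 2 ('spam-flagged'): P(H) ← 0.738·0.3742 / (0.738·0.3742 + 0.211·0.6258) = 0.27616/0.40820 = 0.6765.

Posterior P(H) ≈ 0.6765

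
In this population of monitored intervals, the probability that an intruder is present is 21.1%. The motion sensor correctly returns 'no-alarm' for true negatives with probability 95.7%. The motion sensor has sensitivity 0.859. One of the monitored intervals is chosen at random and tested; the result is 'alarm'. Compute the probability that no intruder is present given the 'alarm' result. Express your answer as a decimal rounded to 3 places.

Let H be the event that an intruder is present. P(H) = 0.211, so P(¬H) = 0.789. With E the 'alarm' result, P(E|H) = 0.859 and P(E|¬H) = 0.043.
P(E) = 0.859·0.211 + 0.043·0.789 = 0.18125 + 0.033927 = 0.21518.
By Bayes' theorem, P(H|E) = 0.18125 / 0.21518 = 0.842. Hence P(¬H|E) = 1 − 0.842 = 0.158.

P(¬H | E) ≈ 0.158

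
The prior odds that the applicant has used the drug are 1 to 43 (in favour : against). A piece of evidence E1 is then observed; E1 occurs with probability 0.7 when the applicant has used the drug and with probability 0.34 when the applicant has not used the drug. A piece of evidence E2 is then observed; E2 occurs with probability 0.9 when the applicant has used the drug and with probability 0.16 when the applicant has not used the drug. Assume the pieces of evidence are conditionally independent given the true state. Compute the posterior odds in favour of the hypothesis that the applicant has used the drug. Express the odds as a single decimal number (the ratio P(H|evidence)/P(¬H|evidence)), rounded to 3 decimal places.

Posterior odds ≈ 0.269

Prior odds = 1/43 = 0.023256.
Likelihood ratio for E1 = 0.7/0.34 = 2.0588.
Likelihood ratio for E2 = 0.9/0.16 = 5.6250.
Posterior odds = prior odds × LR₁ × LR₂ = 0.26932.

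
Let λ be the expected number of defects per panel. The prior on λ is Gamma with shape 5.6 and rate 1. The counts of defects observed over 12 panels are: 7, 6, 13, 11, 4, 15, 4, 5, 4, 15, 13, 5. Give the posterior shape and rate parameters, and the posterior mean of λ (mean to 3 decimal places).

Posterior: Gamma(shape=107.6, rate=13); mean ≈ 8.277

Total count ∑xᵢ = 102 over n = 12 panels.
Gamma is conjugate to the Poisson likelihood: posterior is Gamma(shape = 5.6+102 = 107.6, rate = 1+12 = 13).
Posterior mean = shape/rate = 107.6/13 = 8.277.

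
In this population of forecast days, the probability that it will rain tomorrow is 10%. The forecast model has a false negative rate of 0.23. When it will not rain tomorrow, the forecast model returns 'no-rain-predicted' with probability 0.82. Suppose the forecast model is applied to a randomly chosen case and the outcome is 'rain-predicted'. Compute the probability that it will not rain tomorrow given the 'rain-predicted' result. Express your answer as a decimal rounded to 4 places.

P(¬H | E) ≈ 0.6778

Let H be the event that it will rain tomorrow. P(H) = 0.1, so P(¬H) = 0.9. With E the 'rain-predicted' result, P(E|H) = 0.77 and P(E|¬H) = 0.18.
P(E) = 0.77·0.1 + 0.18·0.9 = 0.077000 + 0.16200 = 0.23900.
By Bayes' theorem, P(H|E) = 0.077000 / 0.23900 = 0.3222. Hence P(¬H|E) = 1 − 0.3222 = 0.6778.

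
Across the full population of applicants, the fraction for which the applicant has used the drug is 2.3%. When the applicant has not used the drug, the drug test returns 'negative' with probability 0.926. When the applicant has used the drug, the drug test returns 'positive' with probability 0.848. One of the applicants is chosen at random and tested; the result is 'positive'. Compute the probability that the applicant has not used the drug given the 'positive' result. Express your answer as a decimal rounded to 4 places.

P(¬H | E) ≈ 0.7875

Write H for 'the applicant has used the drug'. Prior odds H:¬H = 0.023/0.977 = 0.023541. For the 'positive' outcome, the likelihood ratio is 0.848/0.074 = 11.459.
Posterior odds = 0.023541 × 11.459 = 0.26977, so P(H|E) = 0.26977/(1+0.26977) = 0.2125. Then P(¬H|E) = 1 − 0.2125 = 0.7875.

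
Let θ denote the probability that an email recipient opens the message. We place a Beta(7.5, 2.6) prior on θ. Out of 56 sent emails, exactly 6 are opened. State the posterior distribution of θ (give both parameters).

Posterior: Beta(13.5, 52.6)

The binomial likelihood is conjugate to the Beta prior: with 6 successes and 50 failures, the posterior is Beta(7.5+6, 2.6+50) = Beta(13.5, 52.6).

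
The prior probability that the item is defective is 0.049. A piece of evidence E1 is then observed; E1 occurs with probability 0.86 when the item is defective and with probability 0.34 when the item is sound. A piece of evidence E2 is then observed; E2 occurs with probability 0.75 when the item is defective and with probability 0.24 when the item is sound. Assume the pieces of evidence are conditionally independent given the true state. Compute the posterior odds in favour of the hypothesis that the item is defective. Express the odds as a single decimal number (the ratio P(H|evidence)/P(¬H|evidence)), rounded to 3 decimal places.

Prior odds = 0.049/(1−0.049) = 0.051525.
Likelihood ratio for E1 = 0.86/0.34 = 2.5294.
Likelihood ratio for E2 = 0.75/0.24 = 3.1250.
Posterior odds = prior odds × LR₁ × LR₂ = 0.40727.

Posterior odds ≈ 0.407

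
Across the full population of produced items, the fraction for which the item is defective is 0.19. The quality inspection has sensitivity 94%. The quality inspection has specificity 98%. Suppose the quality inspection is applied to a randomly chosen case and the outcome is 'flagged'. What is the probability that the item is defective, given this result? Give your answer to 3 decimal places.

Let H be the event that the item is defective. P(H) = 0.19, so P(¬H) = 0.81. With E the 'flagged' result, P(E|H) = 0.94 and P(E|¬H) = 0.02.
P(E) = 0.94·0.19 + 0.02·0.81 = 0.17860 + 0.016200 = 0.19480.
By Bayes' theorem, P(H|E) = 0.17860 / 0.19480 = 0.917.

P(H | E) ≈ 0.917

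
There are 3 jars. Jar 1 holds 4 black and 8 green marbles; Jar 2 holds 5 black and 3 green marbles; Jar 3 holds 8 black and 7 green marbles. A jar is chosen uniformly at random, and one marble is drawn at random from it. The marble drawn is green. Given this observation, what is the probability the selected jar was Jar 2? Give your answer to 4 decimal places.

P(green|Jar 1) = 0.6667; P(green|Jar 2) = 0.375; P(green|Jar 3) = 0.4667.
Prior × likelihood for each source: 0.333333·0.6667=0.2222, 0.333333·0.375=0.1250, 0.333333·0.4667=0.1556. Summing gives P(green) = 0.50278.
P(Jar 2 | green) = 0.1250 / 0.50278 = 0.2486.

Posterior probability ≈ 0.2486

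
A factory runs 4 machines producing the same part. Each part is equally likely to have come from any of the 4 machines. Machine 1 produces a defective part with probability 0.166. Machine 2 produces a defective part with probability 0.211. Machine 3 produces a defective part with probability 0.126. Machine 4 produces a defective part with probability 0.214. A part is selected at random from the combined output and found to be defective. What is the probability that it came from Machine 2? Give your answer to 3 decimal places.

Posterior probability ≈ 0.294

Tabulate prior·likelihood by source: [1] prior 0.25, lik 0.166, product 0.04150; [2] prior 0.25, lik 0.211, product 0.05275; [3] prior 0.25, lik 0.126, product 0.03150; [4] prior 0.25, lik 0.214, product 0.05350.
Normalizing constant = 0.17925; the posterior for Machine 2 is its product over the sum, 0.05275/0.17925 = 0.294.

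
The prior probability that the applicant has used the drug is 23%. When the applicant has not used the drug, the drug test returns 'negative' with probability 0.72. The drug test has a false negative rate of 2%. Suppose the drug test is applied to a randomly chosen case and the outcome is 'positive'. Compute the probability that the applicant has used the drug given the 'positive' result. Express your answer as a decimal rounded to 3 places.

Write H for 'the applicant has used the drug'. Prior odds H:¬H = 0.23/0.77 = 0.29870. For the 'positive' outcome, the likelihood ratio is 0.98/0.28 = 3.5000.
Posterior odds = 0.29870 × 3.5000 = 1.0455, so P(H|E) = 1.0455/(1+1.0455) = 0.511.

P(H | E) ≈ 0.511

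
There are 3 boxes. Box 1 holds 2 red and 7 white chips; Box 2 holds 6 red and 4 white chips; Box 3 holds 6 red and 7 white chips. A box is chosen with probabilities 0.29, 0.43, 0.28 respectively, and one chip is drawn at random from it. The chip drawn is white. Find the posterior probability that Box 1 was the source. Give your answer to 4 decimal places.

Tabulate prior·likelihood by source: [1] prior 0.29, lik 0.7778, product 0.2256; [2] prior 0.43, lik 0.4, product 0.1720; [3] prior 0.28, lik 0.5385, product 0.1508.
Normalizing constant = 0.54832; the posterior for Box 1 is its product over the sum, 0.2256/0.54832 = 0.4114.

Posterior probability ≈ 0.4114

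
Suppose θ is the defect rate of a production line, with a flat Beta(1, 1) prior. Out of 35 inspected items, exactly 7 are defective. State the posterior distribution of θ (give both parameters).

The binomial likelihood is conjugate to the Beta prior: with 7 successes and 28 failures, the posterior is Beta(1+7, 1+28) = Beta(8, 29).

Posterior: Beta(8, 29)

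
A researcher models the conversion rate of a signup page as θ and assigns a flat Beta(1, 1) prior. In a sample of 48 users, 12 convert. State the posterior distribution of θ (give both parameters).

The binomial likelihood is conjugate to the Beta prior: with 12 successes and 36 failures, the posterior is Beta(1+12, 1+36) = Beta(13, 37).

Posterior: Beta(13, 37)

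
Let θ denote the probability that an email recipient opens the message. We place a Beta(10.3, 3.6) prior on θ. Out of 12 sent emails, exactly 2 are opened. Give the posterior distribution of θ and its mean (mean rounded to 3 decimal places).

Posterior: Beta(12.3, 13.6); mean ≈ 0.475

The binomial likelihood is conjugate to the Beta prior: with 2 successes and 10 failures, the posterior is Beta(10.3+2, 3.6+10) = Beta(12.3, 13.6).
Posterior mean = α/(α+β) = 12.3/25.9 = 0.475.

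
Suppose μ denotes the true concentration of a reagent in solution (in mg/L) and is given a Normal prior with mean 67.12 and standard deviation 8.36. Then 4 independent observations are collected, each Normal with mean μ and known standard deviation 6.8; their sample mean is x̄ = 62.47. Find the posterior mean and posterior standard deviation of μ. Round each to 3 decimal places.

Prior precision 1/τ₀² = 1/8.36² = 0.0143083; data precision n/σ² = 4/6.8² = 0.0865052.
Posterior precision = 0.0143083 + 0.0865052 = 0.100813, giving posterior SD = 1/√0.100813 = 3.149.
Posterior mean = (0.0143083·67.12 + 0.0865052·62.47) / 0.100813 = 63.130.

Posterior mean ≈ 63.130; posterior SD ≈ 3.149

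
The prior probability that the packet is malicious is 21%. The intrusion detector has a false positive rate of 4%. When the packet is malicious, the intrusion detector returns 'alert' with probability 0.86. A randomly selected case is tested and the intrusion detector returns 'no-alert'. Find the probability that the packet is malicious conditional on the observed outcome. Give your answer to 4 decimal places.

Let H be the event that the packet is malicious. P(H) = 0.21, so P(¬H) = 0.79. With E the 'no-alert' result, P(E|H) = 0.14 and P(E|¬H) = 0.96.
P(E) = 0.14·0.21 + 0.96·0.79 = 0.029400 + 0.75840 = 0.78780.
By Bayes' theorem, P(H|E) = 0.029400 / 0.78780 = 0.0373.

P(H | E) ≈ 0.0373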